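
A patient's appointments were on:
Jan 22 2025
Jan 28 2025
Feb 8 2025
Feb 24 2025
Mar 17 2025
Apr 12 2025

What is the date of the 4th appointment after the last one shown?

Sep 13 2025

The spacing grows by 5 each time: 6, 11, 16, 21, 26 days.
Next gap: 31 days. Apr 12 2025 + 31 days = May 13 2025.
Next gap: 36 days. May 13 2025 + 36 days = Jun 18 2025.
Next gap: 41 days. Jun 18 2025 + 41 days = Jul 29 2025.
Next gap: 46 days. Jul 29 2025 + 46 days = Sep 13 2025.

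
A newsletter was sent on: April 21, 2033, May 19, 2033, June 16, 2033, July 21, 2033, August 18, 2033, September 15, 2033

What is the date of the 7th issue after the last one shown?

Gaps: 28, 28, 35, 28, 28 days — a mix of 28 and 35. Every date is a Thursday.
Each is the 3rd Thursday of its month.
3rd Thursday of October 2033: October 20, 2033.
3rd Thursday of November 2033: November 17, 2033.
3rd Thursday of December 2033: December 15, 2033.
3rd Thursday of January 2034: January 19, 2034.
3rd Thursday of February 2034: February 16, 2034.
March 2034 — 3rd Thursday is March 16, 2034.
April 2034 — 3rd Thursday is April 20, 2034.

April 20, 2034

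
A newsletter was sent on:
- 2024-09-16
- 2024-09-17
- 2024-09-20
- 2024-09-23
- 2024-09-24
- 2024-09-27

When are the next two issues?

Gaps: 1, 3, 3, 1, 3 days — not constant, but cyclic with period 3.
The events fall on every Monday, Tuesday and Friday.
The following Monday is 2024-09-30.
Next Tuesday: 2024-10-01.

2024-09-30, 2024-10-01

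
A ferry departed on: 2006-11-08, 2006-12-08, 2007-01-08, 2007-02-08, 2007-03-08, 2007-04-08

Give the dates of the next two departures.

2007-05-08, 2007-06-08

Gaps: 30, 31, 31, 28, 31 days — not constant. Every event is on the 8th of the month.
Pattern: the 8th of each month.
May 2007: 2007-05-08.
June 2007: 2007-06-08.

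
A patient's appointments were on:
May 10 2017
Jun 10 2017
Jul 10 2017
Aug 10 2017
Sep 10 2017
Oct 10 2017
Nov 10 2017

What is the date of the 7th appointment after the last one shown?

Jun 10 2018

The day-of-month is always 10 (31, 30, 31, 31, 30, 31 days between events).
So this recurs on the 10th of each month.
Next: December 2017 → Dec 10 2017.
Next: January 2018 → Jan 10 2018.
Next: February 2018 → Feb 10 2018.
Next: March 2018 → Mar 10 2018.
April 2018: Apr 10 2018.
Next: May 2018 → May 10 2018.
Next: June 2018 → Jun 10 2018.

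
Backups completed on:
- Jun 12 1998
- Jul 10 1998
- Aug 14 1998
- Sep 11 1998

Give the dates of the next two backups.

Gaps: 28, 35, 28 days — a mix of 28 and 35. Every date is a Friday.
Each is the 2nd Friday of its month.
October 1998 — 2nd Friday is Oct 9 1998.
2nd Friday of November 1998: Nov 13 1998.

Oct 9 1998, Nov 13 1998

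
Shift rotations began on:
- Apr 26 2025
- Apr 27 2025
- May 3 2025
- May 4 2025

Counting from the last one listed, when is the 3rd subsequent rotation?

The gap pattern 1, 6, 1 repeats every 2 events.
These are the Saturdays and Sundays of each week.
Next Saturday: May 10 2025.
The following Sunday is May 11 2025.
The following Saturday is May 17 2025.

May 17 2025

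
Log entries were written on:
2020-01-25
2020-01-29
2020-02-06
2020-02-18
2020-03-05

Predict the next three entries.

2020-03-25, 2020-04-18, 2020-05-16

Gaps: 4, 8, 12, 16 days — each gap is 4 larger than the previous one.
Next gap: 20 days. 2020-03-05 + 20 days = 2020-03-25.
Next gap: 24 days. 2020-03-25 + 24 days = 2020-04-18.
Next gap: 28 days. 2020-04-18 + 28 days = 2020-05-16.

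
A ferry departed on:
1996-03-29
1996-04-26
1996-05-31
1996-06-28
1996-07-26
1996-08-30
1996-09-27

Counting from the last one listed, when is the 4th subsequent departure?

1997-01-31

These are Fridays with 28, 35, 28, 28, 35, 28-day gaps.
Each is the final Friday of its month — 1996-03-29 is past the 28th, so '4th Friday' doesn't fit.
Last Friday of October 1996: 1996-10-25.
Last Friday of November 1996: 1996-11-29.
December 1996 ends with Friday 1996-12-27.
January 1997 ends with Friday 1997-01-31.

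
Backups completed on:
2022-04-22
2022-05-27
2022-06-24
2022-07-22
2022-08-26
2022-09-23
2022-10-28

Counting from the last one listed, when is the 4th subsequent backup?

These are Fridays at 28- or 35-day spacing (35, 28, 28, 35, 28, 35).
The pattern: 4th Friday of the month.
November 2022 — 4th Friday is 2022-11-25.
4th Friday of December 2022: 2022-12-23.
January 2023 — 4th Friday is 2023-01-27.
February 2023 — 4th Friday is 2023-02-24.

2023-02-24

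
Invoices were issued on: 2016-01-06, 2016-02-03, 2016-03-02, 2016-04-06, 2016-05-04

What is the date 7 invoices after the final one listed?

2016-12-07

These are Wednesdays at 28- or 35-day spacing (28, 28, 35, 28).
The pattern: 1st Wednesday of the month.
1st Wednesday of June 2016: 2016-06-01.
July 2016 — 1st Wednesday is 2016-07-06.
August 2016 — 1st Wednesday is 2016-08-03.
1st Wednesday of September 2016: 2016-09-07.
1st Wednesday of October 2016: 2016-10-05.
November 2016 — 1st Wednesday is 2016-11-02.
December 2016 — 1st Wednesday is 2016-12-07.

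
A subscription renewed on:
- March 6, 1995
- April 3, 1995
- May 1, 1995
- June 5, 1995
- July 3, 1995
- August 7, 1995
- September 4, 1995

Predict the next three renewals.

These are Mondays at 28- or 35-day spacing (28, 28, 35, 28, 35, 28).
The pattern: 1st Monday of the month.
1st Monday of October 1995: October 2, 1995.
1st Monday of November 1995: November 6, 1995.
1st Monday of December 1995: December 4, 1995.

October 2, 1995; November 6, 1995; December 4, 1995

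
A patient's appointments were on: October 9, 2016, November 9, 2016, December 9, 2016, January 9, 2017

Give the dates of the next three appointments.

February 9, 2017; March 9, 2017; April 9, 2017

Gaps: 31, 30, 31 days — not constant. Every event is on the 9th of the month.
Pattern: the 9th of each month.
Next: February 2017 → February 9, 2017.
Next: March 2017 → March 9, 2017.
April 2017: April 9, 2017.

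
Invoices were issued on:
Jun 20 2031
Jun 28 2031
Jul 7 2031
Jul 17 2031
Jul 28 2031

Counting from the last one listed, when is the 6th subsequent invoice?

Gaps: 8, 9, 10, 11 days — each gap is 1 larger than the previous one.
Next gap: 12 days. Jul 28 2031 + 12 days = Aug 9 2031.
Next gap: 13 days. Aug 9 2031 + 13 days = Aug 22 2031.
Next gap: 14 days. Aug 22 2031 + 14 days = Sep 5 2031.
Next gap: 15 days. Sep 5 2031 + 15 days = Sep 20 2031.
Next gap: 16 days. Sep 20 2031 + 16 days = Oct 6 2031.
Next gap: 17 days. Oct 6 2031 + 17 days = Oct 23 2031.

Oct 23 2031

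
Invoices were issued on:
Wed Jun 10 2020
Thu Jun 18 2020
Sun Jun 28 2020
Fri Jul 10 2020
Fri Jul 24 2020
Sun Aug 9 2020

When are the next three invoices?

Intervals are 8, 10, 12, 14, 16 days — an arithmetic progression with common difference 2.
Next gap: 18 days. Sun Aug 9 2020 + 18 days = Thu Aug 27 2020.
Next gap: 20 days. Thu Aug 27 2020 + 20 days = Wed Sep 16 2020.
Next gap: 22 days. Wed Sep 16 2020 + 22 days = Thu Oct 8 2020.

Thu Aug 27 2020, Wed Sep 16 2020, Thu Oct 8 2020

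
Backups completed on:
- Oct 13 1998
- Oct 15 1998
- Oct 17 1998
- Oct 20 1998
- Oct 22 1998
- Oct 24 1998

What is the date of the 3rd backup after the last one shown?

Gaps: 2, 2, 3, 2, 2 days — not constant, but cyclic with period 3.
The events fall on every Tuesday, Thursday and Saturday.
The following Tuesday is Oct 27 1998.
Next Thursday: Oct 29 1998.
The following Saturday is Oct 31 1998.

Oct 31 1998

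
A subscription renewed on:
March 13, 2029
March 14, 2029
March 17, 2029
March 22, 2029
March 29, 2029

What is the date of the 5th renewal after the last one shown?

June 2, 2029

The spacing grows by 2 each time: 1, 3, 5, 7 days.
Next gap: 9 days. March 29, 2029 + 9 days = April 7, 2029.
Next gap: 11 days. April 7, 2029 + 11 days = April 18, 2029.
Next gap: 13 days. April 18, 2029 + 13 days = May 1, 2029.
Next gap: 15 days. May 1, 2029 + 15 days = May 16, 2029.
Next gap: 17 days. May 16, 2029 + 17 days = June 2, 2029.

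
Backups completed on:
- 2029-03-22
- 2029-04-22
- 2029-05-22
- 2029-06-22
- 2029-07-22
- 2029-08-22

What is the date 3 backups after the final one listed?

Each date is the 22nd; the gaps (31, 30, 31, 30, 31) track the month lengths.
The rule is the 22nd of each month.
Next: September 2029 → 2029-09-22.
October 2029: 2029-10-22.
Next: November 2029 → 2029-11-22.

2029-11-22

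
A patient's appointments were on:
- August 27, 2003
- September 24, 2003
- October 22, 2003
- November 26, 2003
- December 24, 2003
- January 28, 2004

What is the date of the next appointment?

These are Wednesdays at 28- or 35-day spacing (28, 28, 35, 28, 35).
The pattern: 4th Wednesday of the month.
4th Wednesday of February 2004: February 25, 2004.

February 25, 2004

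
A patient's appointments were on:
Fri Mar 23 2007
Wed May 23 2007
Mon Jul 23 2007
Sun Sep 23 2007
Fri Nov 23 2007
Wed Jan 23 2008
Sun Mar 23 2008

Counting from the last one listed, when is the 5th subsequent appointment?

The day-of-month is always 23 (61, 61, 62, 61, 61, 60 days between events).
So this recurs on the 23rd of every 2 months.
May 2008: Fri May 23 2008.
July 2008: Wed Jul 23 2008.
Next: September 2008 → Tue Sep 23 2008.
November 2008: Sun Nov 23 2008.
Next: January 2009 → Fri Jan 23 2009.

Fri Jan 23 2009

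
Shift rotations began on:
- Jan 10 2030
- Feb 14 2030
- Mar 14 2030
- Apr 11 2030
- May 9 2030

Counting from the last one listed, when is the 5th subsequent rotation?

Oct 10 2030

Gaps: 35, 28, 28, 28 days — a mix of 28 and 35. Every date is a Thursday.
Each is the 2nd Thursday of its month.
2nd Thursday of June 2030: Jun 13 2030.
July 2030 — 2nd Thursday is Jul 11 2030.
2nd Thursday of August 2030: Aug 8 2030.
2nd Thursday of September 2030: Sep 12 2030.
October 2030 — 2nd Thursday is Oct 10 2030.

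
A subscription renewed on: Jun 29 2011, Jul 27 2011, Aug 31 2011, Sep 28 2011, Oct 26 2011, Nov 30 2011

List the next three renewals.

Dec 28 2011, Jan 25 2012, Feb 29 2012

Every date is a Wednesday; gaps 28, 35, 28, 28, 35 days.
Each is the last Wednesday of its month (at least one falls on the 29th or later, ruling out '4th Wednesday').
December 2011 ends with Wednesday Dec 28 2011.
Last Wednesday of January 2012: Jan 25 2012.
February 2012 ends with Wednesday Feb 29 2012.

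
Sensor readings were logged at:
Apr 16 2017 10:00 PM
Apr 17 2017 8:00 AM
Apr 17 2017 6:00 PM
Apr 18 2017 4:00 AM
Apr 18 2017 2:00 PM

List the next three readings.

The interval is a steady 10 hours (10, 10, 10, 10).
Apr 18 2017 2:00 PM + 10 h = Apr 19 2017 12:00 AM.
Apr 19 2017 12:00 AM + 10 h = Apr 19 2017 10:00 AM.
Apr 19 2017 10:00 AM + 10 h = Apr 19 2017 8:00 PM.

Apr 19 2017 12:00 AM, Apr 19 2017 10:00 AM, Apr 19 2017 8:00 PM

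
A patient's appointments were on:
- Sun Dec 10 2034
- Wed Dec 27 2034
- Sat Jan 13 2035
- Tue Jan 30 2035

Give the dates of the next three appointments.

The spacing is 17, 17, 17 days — always 17 days.
Tue Jan 30 2035 + 17 days = Fri Feb 16 2035.
Fri Feb 16 2035 + 17 days = Mon Mar 5 2035.
Mon Mar 5 2035 + 17 days = Thu Mar 22 2035.

Fri Feb 16 2035, Mon Mar 5 2035, Thu Mar 22 2035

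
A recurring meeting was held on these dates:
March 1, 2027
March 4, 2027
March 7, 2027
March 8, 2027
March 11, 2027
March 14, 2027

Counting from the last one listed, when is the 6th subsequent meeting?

March 28, 2027

Every event lands on a Monday or Thursday or Sunday (gaps cycle 3, 3, 1, 3, 3).
So the schedule is: every Monday, Thursday and Sunday.
Next Monday: March 15, 2027.
Next Thursday: March 18, 2027.
The following Sunday is March 21, 2027.
Next Monday: March 22, 2027.
Next Thursday: March 25, 2027.
Next Sunday: March 28, 2027.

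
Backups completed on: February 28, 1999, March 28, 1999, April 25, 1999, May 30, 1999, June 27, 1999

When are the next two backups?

All Sundays; the gaps (28, 28, 35, 28) vary with month length.
This is the last Sunday of each month.
July 1999 ends with Sunday July 25, 1999.
August 1999 ends with Sunday August 29, 1999.

July 25, 1999; August 29, 1999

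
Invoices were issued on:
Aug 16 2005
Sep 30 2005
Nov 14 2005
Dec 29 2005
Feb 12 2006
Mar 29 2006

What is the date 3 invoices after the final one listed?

Every event comes 45 days after the last (45, 45, 45, 45, 45).
Mar 29 2006 + 45 days = May 13 2006.
May 13 2006 + 45 days = Jun 27 2006.
Jun 27 2006 + 45 days = Aug 11 2006.

Aug 11 2006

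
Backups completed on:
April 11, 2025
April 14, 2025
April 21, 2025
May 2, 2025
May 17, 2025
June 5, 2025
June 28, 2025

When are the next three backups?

Gaps: 3, 7, 11, 15, 19, 23 days — each gap is 4 larger than the previous one.
Next gap: 27 days. June 28, 2025 + 27 days = July 25, 2025.
Next gap: 31 days. July 25, 2025 + 31 days = August 25, 2025.
Next gap: 35 days. August 25, 2025 + 35 days = September 29, 2025.

July 25, 2025; August 25, 2025; September 29, 2025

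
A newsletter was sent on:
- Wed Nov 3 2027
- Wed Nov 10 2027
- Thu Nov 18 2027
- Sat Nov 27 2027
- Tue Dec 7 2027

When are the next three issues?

Intervals are 7, 8, 9, 10 days — an arithmetic progression with common difference 1.
Next gap: 11 days. Tue Dec 7 2027 + 11 days = Sat Dec 18 2027.
Next gap: 12 days. Sat Dec 18 2027 + 12 days = Thu Dec 30 2027.
Next gap: 13 days. Thu Dec 30 2027 + 13 days = Wed Jan 12 2028.

Sat Dec 18 2027, Thu Dec 30 2027, Wed Jan 12 2028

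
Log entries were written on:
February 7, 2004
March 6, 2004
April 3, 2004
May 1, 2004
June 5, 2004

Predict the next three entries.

July 3, 2004; August 7, 2004; September 4, 2004

All dates are Saturdays, 28, 28, 28, 35 days apart.
Specifically, the 1st Saturday of each month.
1st Saturday of July 2004: July 3, 2004.
1st Saturday of August 2004: August 7, 2004.
1st Saturday of September 2004: September 4, 2004.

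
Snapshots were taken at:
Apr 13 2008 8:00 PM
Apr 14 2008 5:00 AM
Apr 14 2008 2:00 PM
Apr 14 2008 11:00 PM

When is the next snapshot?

Apr 15 2008 8:00 AM

Gaps: 9, 9, 9 hours — each event is 9 hours after the previous one.
Apr 14 2008 11:00 PM + 9 h = Apr 15 2008 8:00 AM.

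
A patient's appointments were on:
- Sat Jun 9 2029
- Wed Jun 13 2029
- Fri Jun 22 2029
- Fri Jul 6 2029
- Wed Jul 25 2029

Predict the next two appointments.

Gaps: 4, 9, 14, 19 days — each gap is 5 larger than the previous one.
Next gap: 24 days. Wed Jul 25 2029 + 24 days = Sat Aug 18 2029.
Next gap: 29 days. Sat Aug 18 2029 + 29 days = Sun Sep 16 2029.

Sat Aug 18 2029, Sun Sep 16 2029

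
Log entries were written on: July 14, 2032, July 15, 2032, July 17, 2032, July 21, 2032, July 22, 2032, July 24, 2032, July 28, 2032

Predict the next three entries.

July 29, 2032; July 31, 2032; August 4, 2032

Every event lands on a Wednesday or Thursday or Saturday (gaps cycle 1, 2, 4, 1, 2, 4).
So the schedule is: every Wednesday, Thursday and Saturday.
Next Thursday: July 29, 2032.
The following Saturday is July 31, 2032.
Next Wednesday: August 4, 2032.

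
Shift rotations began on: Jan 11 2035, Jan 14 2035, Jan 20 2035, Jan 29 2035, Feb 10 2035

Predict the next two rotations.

The spacing grows by 3 each time: 3, 6, 9, 12 days.
Next gap: 15 days. Feb 10 2035 + 15 days = Feb 25 2035.
Next gap: 18 days. Feb 25 2035 + 18 days = Mar 15 2035.

Feb 25 2035, Mar 15 2035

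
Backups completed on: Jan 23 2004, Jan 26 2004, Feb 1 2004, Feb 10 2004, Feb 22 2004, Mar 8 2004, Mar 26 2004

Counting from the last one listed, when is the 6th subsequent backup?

The spacing grows by 3 each time: 3, 6, 9, 12, 15, 18 days.
Next gap: 21 days. Mar 26 2004 + 21 days = Apr 16 2004.
Next gap: 24 days. Apr 16 2004 + 24 days = May 10 2004.
Next gap: 27 days. May 10 2004 + 27 days = Jun 6 2004.
Next gap: 30 days. Jun 6 2004 + 30 days = Jul 6 2004.
Next gap: 33 days. Jul 6 2004 + 33 days = Aug 8 2004.
Next gap: 36 days. Aug 8 2004 + 36 days = Sep 13 2004.

Sep 13 2004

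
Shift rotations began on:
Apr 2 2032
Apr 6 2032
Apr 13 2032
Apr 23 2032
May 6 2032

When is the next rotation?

Intervals are 4, 7, 10, 13 days — an arithmetic progression with common difference 3.
Next gap: 16 days. May 6 2032 + 16 days = May 22 2032.

May 22 2032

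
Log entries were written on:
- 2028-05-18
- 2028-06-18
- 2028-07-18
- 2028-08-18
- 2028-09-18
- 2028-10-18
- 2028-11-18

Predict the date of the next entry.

The day-of-month is always 18 (31, 30, 31, 31, 30, 31 days between events).
So this recurs on the 18th of each month.
Next: December 2028 → 2028-12-18.

2028-12-18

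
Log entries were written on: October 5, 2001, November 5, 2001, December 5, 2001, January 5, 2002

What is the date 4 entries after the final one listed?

May 5, 2002

Each date is the 5th; the gaps (31, 30, 31) track the month lengths.
The rule is the 5th of each month.
February 2002: February 5, 2002.
Next: March 2002 → March 5, 2002.
April 2002: April 5, 2002.
Next: May 2002 → May 5, 2002.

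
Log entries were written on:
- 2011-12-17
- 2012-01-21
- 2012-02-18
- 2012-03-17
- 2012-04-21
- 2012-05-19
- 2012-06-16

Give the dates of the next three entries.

These are Saturdays at 28- or 35-day spacing (35, 28, 28, 35, 28, 28).
The pattern: 3rd Saturday of the month.
3rd Saturday of July 2012: 2012-07-21.
August 2012 — 3rd Saturday is 2012-08-18.
September 2012 — 3rd Saturday is 2012-09-15.

2012-07-21, 2012-08-18, 2012-09-15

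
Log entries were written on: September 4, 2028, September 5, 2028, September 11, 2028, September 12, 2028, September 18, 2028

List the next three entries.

Every event lands on a Monday or Tuesday (gaps cycle 1, 6, 1, 6).
So the schedule is: every Monday and Tuesday.
Next Tuesday: September 19, 2028.
The following Monday is September 25, 2028.
The following Tuesday is September 26, 2028.

September 19, 2028; September 25, 2028; September 26, 2028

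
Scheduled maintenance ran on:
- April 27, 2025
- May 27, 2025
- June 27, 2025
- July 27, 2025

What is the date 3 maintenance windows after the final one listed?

Gaps: 30, 31, 30 days — not constant. Every event is on the 27th of the month.
Pattern: the 27th of each month.
Next: August 2025 → August 27, 2025.
Next: September 2025 → September 27, 2025.
October 2025: October 27, 2025.

October 27, 2025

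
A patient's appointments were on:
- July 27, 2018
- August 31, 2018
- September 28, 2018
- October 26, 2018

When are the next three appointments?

All Fridays; the gaps (35, 28, 28) vary with month length.
This is the last Friday of each month.
Last Friday of November 2018: November 30, 2018.
December 2018 ends with Friday December 28, 2018.
Last Friday of January 2019: January 25, 2019.

November 30, 2018; December 28, 2018; January 25, 2019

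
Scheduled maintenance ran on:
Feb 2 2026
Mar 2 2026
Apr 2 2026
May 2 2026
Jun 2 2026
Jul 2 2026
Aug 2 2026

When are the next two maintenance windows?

Sep 2 2026, Oct 2 2026

Each date is the 2nd; the gaps (28, 31, 30, 31, 30, 31) track the month lengths.
The rule is the 2nd of each month.
September 2026: Sep 2 2026.
October 2026: Oct 2 2026.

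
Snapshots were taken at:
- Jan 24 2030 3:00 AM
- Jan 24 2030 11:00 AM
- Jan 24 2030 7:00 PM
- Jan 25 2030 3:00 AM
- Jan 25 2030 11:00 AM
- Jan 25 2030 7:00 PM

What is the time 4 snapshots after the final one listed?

Gaps: 8, 8, 8, 8, 8 hours — each event is 8 hours after the previous one.
Jan 25 2030 7:00 PM + 8 h = Jan 26 2030 3:00 AM.
Jan 26 2030 3:00 AM + 8 h = Jan 26 2030 11:00 AM.
Jan 26 2030 11:00 AM + 8 h = Jan 26 2030 7:00 PM.
Jan 26 2030 7:00 PM + 8 h = Jan 27 2030 3:00 AM.

Jan 27 2030 3:00 AM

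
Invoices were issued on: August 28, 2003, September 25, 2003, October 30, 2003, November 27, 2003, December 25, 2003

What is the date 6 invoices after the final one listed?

June 24, 2004

Every date is a Thursday; gaps 28, 35, 28, 28 days.
Each is the last Thursday of its month (at least one falls on the 29th or later, ruling out '4th Thursday').
January 2004 ends with Thursday January 29, 2004.
Last Thursday of February 2004: February 26, 2004.
March 2004 ends with Thursday March 25, 2004.
April 2004 ends with Thursday April 29, 2004.
May 2004 ends with Thursday May 27, 2004.
Last Thursday of June 2004: June 24, 2004.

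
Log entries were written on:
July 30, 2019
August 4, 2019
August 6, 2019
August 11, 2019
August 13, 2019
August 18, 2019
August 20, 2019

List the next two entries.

Every event lands on a Tuesday or Sunday (gaps cycle 5, 2, 5, 2, 5, 2).
So the schedule is: every Tuesday and Sunday.
Next Sunday: August 25, 2019.
Next Tuesday: August 27, 2019.

August 25, 2019; August 27, 2019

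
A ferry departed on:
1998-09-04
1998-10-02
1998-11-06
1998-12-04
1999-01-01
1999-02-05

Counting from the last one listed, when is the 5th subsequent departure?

These are Fridays at 28- or 35-day spacing (28, 35, 28, 28, 35).
The pattern: 1st Friday of the month.
March 1999 — 1st Friday is 1999-03-05.
April 1999 — 1st Friday is 1999-04-02.
May 1999 — 1st Friday is 1999-05-07.
June 1999 — 1st Friday is 1999-06-04.
1st Friday of July 1999: 1999-07-02.

1999-07-02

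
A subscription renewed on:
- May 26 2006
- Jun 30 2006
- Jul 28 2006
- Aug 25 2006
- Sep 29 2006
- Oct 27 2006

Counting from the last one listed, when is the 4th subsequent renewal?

Feb 23 2007

All Fridays; the gaps (35, 28, 28, 35, 28) vary with month length.
This is the last Friday of each month.
November 2006 ends with Friday Nov 24 2006.
Last Friday of December 2006: Dec 29 2006.
January 2007 ends with Friday Jan 26 2007.
February 2007 ends with Friday Feb 23 2007.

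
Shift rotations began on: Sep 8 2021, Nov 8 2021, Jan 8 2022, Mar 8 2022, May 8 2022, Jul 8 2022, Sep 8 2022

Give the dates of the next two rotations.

Nov 8 2022, Jan 8 2023

Gaps: 61, 61, 59, 61, 61, 62 days — not constant. Every event is on the 8th of the month.
Pattern: the 8th of every 2 months.
November 2022: Nov 8 2022.
January 2023: Jan 8 2023.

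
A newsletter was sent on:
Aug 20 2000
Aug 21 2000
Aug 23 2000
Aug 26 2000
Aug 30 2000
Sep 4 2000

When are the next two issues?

The spacing grows by 1 each time: 1, 2, 3, 4, 5 days.
Next gap: 6 days. Sep 4 2000 + 6 days = Sep 10 2000.
Next gap: 7 days. Sep 10 2000 + 7 days = Sep 17 2000.

Sep 10 2000, Sep 17 2000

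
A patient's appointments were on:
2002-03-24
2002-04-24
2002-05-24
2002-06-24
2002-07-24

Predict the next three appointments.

The day-of-month is always 24 (31, 30, 31, 30 days between events).
So this recurs on the 24th of each month.
Next: August 2002 → 2002-08-24.
Next: September 2002 → 2002-09-24.
Next: October 2002 → 2002-10-24.

2002-08-24, 2002-09-24, 2002-10-24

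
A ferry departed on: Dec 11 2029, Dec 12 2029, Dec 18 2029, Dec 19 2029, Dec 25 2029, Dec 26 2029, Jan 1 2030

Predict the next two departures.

Jan 2 2030, Jan 8 2030

Every event lands on a Tuesday or Wednesday (gaps cycle 1, 6, 1, 6, 1, 6).
So the schedule is: every Tuesday and Wednesday.
The following Wednesday is Jan 2 2030.
The following Tuesday is Jan 8 2030.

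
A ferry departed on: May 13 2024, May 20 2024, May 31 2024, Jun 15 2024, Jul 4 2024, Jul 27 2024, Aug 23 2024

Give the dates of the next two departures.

The spacing grows by 4 each time: 7, 11, 15, 19, 23, 27 days.
Next gap: 31 days. Aug 23 2024 + 31 days = Sep 23 2024.
Next gap: 35 days. Sep 23 2024 + 35 days = Oct 28 2024.

Sep 23 2024, Oct 28 2024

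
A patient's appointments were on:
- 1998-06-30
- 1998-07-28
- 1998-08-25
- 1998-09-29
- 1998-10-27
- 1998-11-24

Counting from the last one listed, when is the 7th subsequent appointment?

1999-06-29

These are Tuesdays with 28, 28, 35, 28, 28-day gaps.
Each is the final Tuesday of its month — 1998-06-30 is past the 28th, so '4th Tuesday' doesn't fit.
Last Tuesday of December 1998: 1998-12-29.
Last Tuesday of January 1999: 1999-01-26.
Last Tuesday of February 1999: 1999-02-23.
Last Tuesday of March 1999: 1999-03-30.
April 1999 ends with Tuesday 1999-04-27.
May 1999 ends with Tuesday 1999-05-25.
Last Tuesday of June 1999: 1999-06-29.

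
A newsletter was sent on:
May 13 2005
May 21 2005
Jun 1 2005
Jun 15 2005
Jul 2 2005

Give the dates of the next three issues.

Intervals are 8, 11, 14, 17 days — an arithmetic progression with common difference 3.
Next gap: 20 days. Jul 2 2005 + 20 days = Jul 22 2005.
Next gap: 23 days. Jul 22 2005 + 23 days = Aug 14 2005.
Next gap: 26 days. Aug 14 2005 + 26 days = Sep 9 2005.

Jul 22 2005, Aug 14 2005, Sep 9 2005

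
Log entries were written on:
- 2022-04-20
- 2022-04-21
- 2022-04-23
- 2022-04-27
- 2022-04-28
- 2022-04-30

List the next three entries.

2022-05-04, 2022-05-05, 2022-05-07

Every event lands on a Wednesday or Thursday or Saturday (gaps cycle 1, 2, 4, 1, 2).
So the schedule is: every Wednesday, Thursday and Saturday.
Next Wednesday: 2022-05-04.
The following Thursday is 2022-05-05.
The following Saturday is 2022-05-07.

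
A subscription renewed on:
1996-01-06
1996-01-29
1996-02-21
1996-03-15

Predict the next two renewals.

Gaps between consecutive events: 23, 23, 23 days — a constant 23-day interval.
1996-03-15 + 23 days = 1996-04-07.
1996-04-07 + 23 days = 1996-04-30.

1996-04-07, 1996-04-30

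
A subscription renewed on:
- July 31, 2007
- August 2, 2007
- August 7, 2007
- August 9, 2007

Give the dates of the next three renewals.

August 14, 2007; August 16, 2007; August 21, 2007

The gap pattern 2, 5, 2 repeats every 2 events.
These are the Tuesdays and Thursdays of each week.
Next Tuesday: August 14, 2007.
The following Thursday is August 16, 2007.
Next Tuesday: August 21, 2007.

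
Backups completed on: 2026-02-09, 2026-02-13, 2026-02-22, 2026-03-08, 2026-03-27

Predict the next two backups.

2026-04-20, 2026-05-19

The spacing grows by 5 each time: 4, 9, 14, 19 days.
Next gap: 24 days. 2026-03-27 + 24 days = 2026-04-20.
Next gap: 29 days. 2026-04-20 + 29 days = 2026-05-19.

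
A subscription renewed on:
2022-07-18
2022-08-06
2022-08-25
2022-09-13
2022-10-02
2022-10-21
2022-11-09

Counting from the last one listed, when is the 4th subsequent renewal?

2023-01-24

Gaps between consecutive events: 19, 19, 19, 19, 19, 19 days — a constant 19-day interval.
2022-11-09 + 19 days = 2022-11-28.
2022-11-28 + 19 days = 2022-12-17.
2022-12-17 + 19 days = 2023-01-05.
2023-01-05 + 19 days = 2023-01-24.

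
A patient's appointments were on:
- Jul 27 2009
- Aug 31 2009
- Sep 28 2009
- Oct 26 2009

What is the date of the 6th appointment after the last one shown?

These are Mondays with 35, 28, 28-day gaps.
Each is the final Monday of its month — Aug 31 2009 is past the 28th, so '4th Monday' doesn't fit.
Last Monday of November 2009: Nov 30 2009.
December 2009 ends with Monday Dec 28 2009.
January 2010 ends with Monday Jan 25 2010.
Last Monday of February 2010: Feb 22 2010.
Last Monday of March 2010: Mar 29 2010.
April 2010 ends with Monday Apr 26 2010.

Apr 26 2010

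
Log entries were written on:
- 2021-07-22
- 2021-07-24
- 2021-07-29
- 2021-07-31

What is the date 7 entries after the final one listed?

2021-08-26

Every event lands on a Thursday or Saturday (gaps cycle 2, 5, 2).
So the schedule is: every Thursday and Saturday.
The following Thursday is 2021-08-05.
Next Saturday: 2021-08-07.
Next Thursday: 2021-08-12.
Next Saturday: 2021-08-14.
Next Thursday: 2021-08-19.
The following Saturday is 2021-08-21.
The following Thursday is 2021-08-26.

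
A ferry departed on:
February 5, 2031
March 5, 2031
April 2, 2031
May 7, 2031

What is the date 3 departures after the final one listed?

August 6, 2031

Gaps: 28, 28, 35 days — a mix of 28 and 35. Every date is a Wednesday.
Each is the 1st Wednesday of its month.
1st Wednesday of June 2031: June 4, 2031.
July 2031 — 1st Wednesday is July 2, 2031.
August 2031 — 1st Wednesday is August 6, 2031.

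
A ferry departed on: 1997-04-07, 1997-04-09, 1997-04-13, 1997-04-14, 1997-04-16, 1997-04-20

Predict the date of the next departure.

1997-04-21

The gap pattern 2, 4, 1, 2, 4 repeats every 3 events.
These are the Mondays, Wednesdays and Sundays of each week.
Next Monday: 1997-04-21.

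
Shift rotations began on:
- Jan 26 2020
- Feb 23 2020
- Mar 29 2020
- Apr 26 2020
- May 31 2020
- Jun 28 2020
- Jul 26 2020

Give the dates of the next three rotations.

Aug 30 2020, Sep 27 2020, Oct 25 2020

Every date is a Sunday; gaps 28, 35, 28, 35, 28, 28 days.
Each is the last Sunday of its month (at least one falls on the 29th or later, ruling out '4th Sunday').
Last Sunday of August 2020: Aug 30 2020.
Last Sunday of September 2020: Sep 27 2020.
Last Sunday of October 2020: Oct 25 2020.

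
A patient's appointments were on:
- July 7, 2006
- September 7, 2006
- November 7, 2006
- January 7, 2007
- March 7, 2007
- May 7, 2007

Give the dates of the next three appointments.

Each date is the 7th; the gaps (62, 61, 61, 59, 61) track the month lengths.
The rule is the 7th of every 2 months.
July 2007: July 7, 2007.
September 2007: September 7, 2007.
November 2007: November 7, 2007.

July 7, 2007; September 7, 2007; November 7, 2007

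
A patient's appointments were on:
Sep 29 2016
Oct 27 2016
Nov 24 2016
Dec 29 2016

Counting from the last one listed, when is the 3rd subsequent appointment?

All Thursdays; the gaps (28, 28, 35) vary with month length.
This is the last Thursday of each month.
January 2017 ends with Thursday Jan 26 2017.
February 2017 ends with Thursday Feb 23 2017.
Last Thursday of March 2017: Mar 30 2017.

Mar 30 2017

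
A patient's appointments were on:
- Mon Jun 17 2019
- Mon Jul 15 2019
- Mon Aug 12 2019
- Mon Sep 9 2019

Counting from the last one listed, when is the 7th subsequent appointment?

Every event comes 28 days after the last (28, 28, 28).
Mon Sep 9 2019 + 28 days = Mon Oct 7 2019.
Mon Oct 7 2019 + 28 days = Mon Nov 4 2019.
Mon Nov 4 2019 + 28 days = Mon Dec 2 2019.
Mon Dec 2 2019 + 28 days = Mon Dec 30 2019.
Mon Dec 30 2019 + 28 days = Mon Jan 27 2020.
Mon Jan 27 2020 + 28 days = Mon Feb 24 2020.
Mon Feb 24 2020 + 28 days = Mon Mar 23 2020.

Mon Mar 23 2020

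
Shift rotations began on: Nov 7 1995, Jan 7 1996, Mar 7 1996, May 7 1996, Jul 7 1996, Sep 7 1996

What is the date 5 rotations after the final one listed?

Jul 7 1997

Gaps: 61, 60, 61, 61, 62 days — not constant. Every event is on the 7th of the month.
Pattern: the 7th of every 2 months.
Next: November 1996 → Nov 7 1996.
Next: January 1997 → Jan 7 1997.
Next: March 1997 → Mar 7 1997.
Next: May 1997 → May 7 1997.
July 1997: Jul 7 1997.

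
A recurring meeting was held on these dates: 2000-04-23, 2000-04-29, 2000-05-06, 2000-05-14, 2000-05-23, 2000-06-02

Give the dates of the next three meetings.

2000-06-13, 2000-06-25, 2000-07-08

The spacing grows by 1 each time: 6, 7, 8, 9, 10 days.
Next gap: 11 days. 2000-06-02 + 11 days = 2000-06-13.
Next gap: 12 days. 2000-06-13 + 12 days = 2000-06-25.
Next gap: 13 days. 2000-06-25 + 13 days = 2000-07-08.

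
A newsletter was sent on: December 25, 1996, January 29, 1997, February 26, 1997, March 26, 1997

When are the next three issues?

April 30, 1997; May 28, 1997; June 25, 1997

All Wednesdays; the gaps (35, 28, 28) vary with month length.
This is the last Wednesday of each month.
April 1997 ends with Wednesday April 30, 1997.
Last Wednesday of May 1997: May 28, 1997.
Last Wednesday of June 1997: June 25, 1997.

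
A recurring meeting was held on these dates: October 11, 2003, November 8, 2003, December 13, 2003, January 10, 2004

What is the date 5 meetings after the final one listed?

These are Saturdays at 28- or 35-day spacing (28, 35, 28).
The pattern: 2nd Saturday of the month.
February 2004 — 2nd Saturday is February 14, 2004.
March 2004 — 2nd Saturday is March 13, 2004.
2nd Saturday of April 2004: April 10, 2004.
May 2004 — 2nd Saturday is May 8, 2004.
2nd Saturday of June 2004: June 12, 2004.

June 12, 2004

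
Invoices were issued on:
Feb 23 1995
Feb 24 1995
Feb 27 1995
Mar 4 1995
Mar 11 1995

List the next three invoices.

The spacing grows by 2 each time: 1, 3, 5, 7 days.
Next gap: 9 days. Mar 11 1995 + 9 days = Mar 20 1995.
Next gap: 11 days. Mar 20 1995 + 11 days = Mar 31 1995.
Next gap: 13 days. Mar 31 1995 + 13 days = Apr 13 1995.

Mar 20 1995, Mar 31 1995, Apr 13 1995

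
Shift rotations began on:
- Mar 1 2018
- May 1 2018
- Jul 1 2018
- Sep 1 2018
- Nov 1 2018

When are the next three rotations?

Each date is the 1st; the gaps (61, 61, 62, 61) track the month lengths.
The rule is the 1st of every 2 months.
Next: January 2019 → Jan 1 2019.
Next: March 2019 → Mar 1 2019.
May 2019: May 1 2019.

Jan 1 2019, Mar 1 2019, May 1 2019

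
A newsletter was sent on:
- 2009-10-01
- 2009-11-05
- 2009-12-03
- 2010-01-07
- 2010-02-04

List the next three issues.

2010-03-04, 2010-04-01, 2010-05-06

All dates are Thursdays, 35, 28, 35, 28 days apart.
Specifically, the 1st Thursday of each month.
March 2010 — 1st Thursday is 2010-03-04.
1st Thursday of April 2010: 2010-04-01.
1st Thursday of May 2010: 2010-05-06.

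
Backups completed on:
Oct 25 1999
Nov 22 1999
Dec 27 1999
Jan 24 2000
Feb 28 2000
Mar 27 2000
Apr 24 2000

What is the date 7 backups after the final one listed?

These are Mondays at 28- or 35-day spacing (28, 35, 28, 35, 28, 28).
The pattern: 4th Monday of the month.
May 2000 — 4th Monday is May 22 2000.
4th Monday of June 2000: Jun 26 2000.
4th Monday of July 2000: Jul 24 2000.
4th Monday of August 2000: Aug 28 2000.
September 2000 — 4th Monday is Sep 25 2000.
4th Monday of October 2000: Oct 23 2000.
4th Monday of November 2000: Nov 27 2000.

Nov 27 2000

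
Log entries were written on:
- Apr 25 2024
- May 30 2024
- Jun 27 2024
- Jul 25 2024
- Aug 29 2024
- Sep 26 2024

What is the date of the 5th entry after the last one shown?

Feb 27 2025

Every date is a Thursday; gaps 35, 28, 28, 35, 28 days.
Each is the last Thursday of its month (at least one falls on the 29th or later, ruling out '4th Thursday').
Last Thursday of October 2024: Oct 31 2024.
Last Thursday of November 2024: Nov 28 2024.
December 2024 ends with Thursday Dec 26 2024.
January 2025 ends with Thursday Jan 30 2025.
February 2025 ends with Thursday Feb 27 2025.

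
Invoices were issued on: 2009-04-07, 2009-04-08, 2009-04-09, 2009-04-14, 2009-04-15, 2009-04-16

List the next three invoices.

2009-04-21, 2009-04-22, 2009-04-23

Every event lands on a Tuesday or Wednesday or Thursday (gaps cycle 1, 1, 5, 1, 1).
So the schedule is: every Tuesday, Wednesday and Thursday.
Next Tuesday: 2009-04-21.
Next Wednesday: 2009-04-22.
Next Thursday: 2009-04-23.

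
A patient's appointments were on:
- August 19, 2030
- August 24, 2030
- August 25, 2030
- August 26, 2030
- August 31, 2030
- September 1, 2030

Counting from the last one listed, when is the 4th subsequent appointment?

September 9, 2030

Gaps: 5, 1, 1, 5, 1 days — not constant, but cyclic with period 3.
The events fall on every Monday, Saturday and Sunday.
The following Monday is September 2, 2030.
Next Saturday: September 7, 2030.
Next Sunday: September 8, 2030.
The following Monday is September 9, 2030.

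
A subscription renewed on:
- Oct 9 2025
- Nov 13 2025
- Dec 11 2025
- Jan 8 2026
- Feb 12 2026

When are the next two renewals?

These are Thursdays at 28- or 35-day spacing (35, 28, 28, 35).
The pattern: 2nd Thursday of the month.
2nd Thursday of March 2026: Mar 12 2026.
2nd Thursday of April 2026: Apr 9 2026.

Mar 12 2026, Apr 9 2026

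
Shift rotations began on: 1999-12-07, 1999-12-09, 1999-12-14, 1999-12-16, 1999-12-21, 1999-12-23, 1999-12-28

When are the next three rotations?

Every event lands on a Tuesday or Thursday (gaps cycle 2, 5, 2, 5, 2, 5).
So the schedule is: every Tuesday and Thursday.
The following Thursday is 1999-12-30.
The following Tuesday is 2000-01-04.
The following Thursday is 2000-01-06.

1999-12-30, 2000-01-04, 2000-01-06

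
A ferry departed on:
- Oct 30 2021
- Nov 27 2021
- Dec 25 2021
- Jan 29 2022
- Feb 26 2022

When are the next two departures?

Mar 26 2022, Apr 30 2022

All Saturdays; the gaps (28, 28, 35, 28) vary with month length.
This is the last Saturday of each month.
Last Saturday of March 2022: Mar 26 2022.
April 2022 ends with Saturday Apr 30 2022.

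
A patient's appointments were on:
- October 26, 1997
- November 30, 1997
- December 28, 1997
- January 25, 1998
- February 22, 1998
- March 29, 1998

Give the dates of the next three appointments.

April 26, 1998; May 31, 1998; June 28, 1998

These are Sundays with 35, 28, 28, 28, 35-day gaps.
Each is the final Sunday of its month — November 30, 1997 is past the 28th, so '4th Sunday' doesn't fit.
April 1998 ends with Sunday April 26, 1998.
Last Sunday of May 1998: May 31, 1998.
June 1998 ends with Sunday June 28, 1998.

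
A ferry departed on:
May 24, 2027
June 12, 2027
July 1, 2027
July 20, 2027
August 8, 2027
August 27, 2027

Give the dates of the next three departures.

Every event comes 19 days after the last (19, 19, 19, 19, 19).
August 27, 2027 + 19 days = September 15, 2027.
September 15, 2027 + 19 days = October 4, 2027.
October 4, 2027 + 19 days = October 23, 2027.

September 15, 2027; October 4, 2027; October 23, 2027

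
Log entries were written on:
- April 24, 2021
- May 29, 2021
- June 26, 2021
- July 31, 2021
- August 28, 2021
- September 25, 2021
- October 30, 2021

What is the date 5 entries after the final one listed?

March 26, 2022

These are Saturdays with 35, 28, 35, 28, 28, 35-day gaps.
Each is the final Saturday of its month — May 29, 2021 is past the 28th, so '4th Saturday' doesn't fit.
Last Saturday of November 2021: November 27, 2021.
Last Saturday of December 2021: December 25, 2021.
January 2022 ends with Saturday January 29, 2022.
Last Saturday of February 2022: February 26, 2022.
Last Saturday of March 2022: March 26, 2022.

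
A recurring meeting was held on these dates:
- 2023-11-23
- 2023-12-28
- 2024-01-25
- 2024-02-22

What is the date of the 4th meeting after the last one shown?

2024-06-27

All dates are Thursdays, 35, 28, 28 days apart.
Specifically, the 4th Thursday of each month.
4th Thursday of March 2024: 2024-03-28.
April 2024 — 4th Thursday is 2024-04-25.
May 2024 — 4th Thursday is 2024-05-23.
June 2024 — 4th Thursday is 2024-06-27.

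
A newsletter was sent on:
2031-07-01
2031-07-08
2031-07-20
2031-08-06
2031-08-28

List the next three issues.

The spacing grows by 5 each time: 7, 12, 17, 22 days.
Next gap: 27 days. 2031-08-28 + 27 days = 2031-09-24.
Next gap: 32 days. 2031-09-24 + 32 days = 2031-10-26.
Next gap: 37 days. 2031-10-26 + 37 days = 2031-12-02.

2031-09-24, 2031-10-26, 2031-12-02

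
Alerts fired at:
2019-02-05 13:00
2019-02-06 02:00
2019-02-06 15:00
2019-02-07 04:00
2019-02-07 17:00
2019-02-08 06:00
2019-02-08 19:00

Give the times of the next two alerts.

Spacing: 13, 13, 13, 13, 13, 13 h — constant 13 h.
2019-02-08 19:00 + 13 h = 2019-02-09 08:00.
2019-02-09 08:00 + 13 h = 2019-02-09 21:00.

2019-02-09 08:00, 2019-02-09 21:00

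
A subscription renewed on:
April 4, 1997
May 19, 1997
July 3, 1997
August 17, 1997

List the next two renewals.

The spacing is 45, 45, 45 days — always 45 days.
August 17, 1997 + 45 days = October 1, 1997.
October 1, 1997 + 45 days = November 15, 1997.

October 1, 1997; November 15, 1997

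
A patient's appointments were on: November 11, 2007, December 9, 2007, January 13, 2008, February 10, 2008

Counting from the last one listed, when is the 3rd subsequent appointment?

May 11, 2008

All dates are Sundays, 28, 35, 28 days apart.
Specifically, the 2nd Sunday of each month.
March 2008 — 2nd Sunday is March 9, 2008.
2nd Sunday of April 2008: April 13, 2008.
May 2008 — 2nd Sunday is May 11, 2008.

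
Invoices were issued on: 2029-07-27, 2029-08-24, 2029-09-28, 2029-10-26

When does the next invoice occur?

All dates are Fridays, 28, 35, 28 days apart.
Specifically, the 4th Friday of each month.
4th Friday of November 2029: 2029-11-23.

2029-11-23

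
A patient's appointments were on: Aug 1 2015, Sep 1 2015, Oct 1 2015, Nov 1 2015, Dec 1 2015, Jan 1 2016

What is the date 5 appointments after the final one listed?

Gaps: 31, 30, 31, 30, 31 days — not constant. Every event is on the 1st of the month.
Pattern: the 1st of each month.
February 2016: Feb 1 2016.
Next: March 2016 → Mar 1 2016.
Next: April 2016 → Apr 1 2016.
Next: May 2016 → May 1 2016.
June 2016: Jun 1 2016.

Jun 1 2016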